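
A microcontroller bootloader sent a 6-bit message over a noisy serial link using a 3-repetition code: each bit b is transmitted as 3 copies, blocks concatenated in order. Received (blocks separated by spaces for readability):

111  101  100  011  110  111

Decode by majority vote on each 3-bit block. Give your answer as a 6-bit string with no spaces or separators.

Block 1 (111): 3 ones → 1
Block 2 (101): 2 ones → 1
Block 3 (100): 1 one → 0
Block 4 (011): 2 ones → 1
Block 5 (110): 2 ones → 1
Block 6 (111): 3 ones → 1

110111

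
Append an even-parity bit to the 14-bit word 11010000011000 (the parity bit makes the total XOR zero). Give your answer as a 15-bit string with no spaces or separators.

110100000110001

XOR of the 14 data bits: 1⊕1⊕0⊕1⊕0⊕0⊕0⊕0⊕0⊕1⊕1⊕0⊕0⊕0 = 1
Parity bit = 1 (so all 15 bits XOR to 0).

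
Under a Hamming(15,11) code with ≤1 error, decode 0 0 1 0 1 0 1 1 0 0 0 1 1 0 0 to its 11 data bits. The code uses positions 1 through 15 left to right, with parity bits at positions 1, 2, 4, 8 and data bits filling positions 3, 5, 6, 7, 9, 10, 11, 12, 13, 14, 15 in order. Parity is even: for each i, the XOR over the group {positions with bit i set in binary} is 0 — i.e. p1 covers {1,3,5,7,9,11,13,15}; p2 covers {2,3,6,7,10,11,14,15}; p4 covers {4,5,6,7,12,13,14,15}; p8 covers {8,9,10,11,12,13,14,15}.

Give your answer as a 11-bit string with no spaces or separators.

11010001100

s1 (pos 1,3,5,7,9,11,13,15): 0⊕1⊕1⊕1⊕0⊕0⊕1⊕0 = 0
s2 (pos 2,3,6,7,10,11,14,15): 0⊕1⊕0⊕1⊕0⊕0⊕0⊕0 = 0
s4 (pos 4,5,6,7,12,13,14,15): 0⊕1⊕0⊕1⊕1⊕1⊕0⊕0 = 0
s8 (pos 8,9,10,11,12,13,14,15): 1⊕0⊕0⊕0⊕1⊕1⊕0⊕0 = 1
Syndrome s8…s1 = 1000 → error at position 8.
Flip position 8: 001010110001100 → 001010100001100
Read data bits from positions 3,5,6,7,9,10,11,12,13,14,15: 11010001100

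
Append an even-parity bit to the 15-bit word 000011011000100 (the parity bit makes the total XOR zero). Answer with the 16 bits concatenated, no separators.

XOR of the 15 data bits: 0⊕0⊕0⊕0⊕1⊕1⊕0⊕1⊕1⊕0⊕0⊕0⊕1⊕0⊕0 = 1
Parity bit = 1 (so all 16 bits XOR to 0).

0000110110001001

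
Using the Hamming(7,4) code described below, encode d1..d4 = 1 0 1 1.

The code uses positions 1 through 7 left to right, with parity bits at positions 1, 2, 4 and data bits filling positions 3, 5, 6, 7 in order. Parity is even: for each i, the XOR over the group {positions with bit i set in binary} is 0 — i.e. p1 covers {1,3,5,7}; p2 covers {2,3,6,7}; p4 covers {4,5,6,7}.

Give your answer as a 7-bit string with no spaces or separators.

Place data at non-parity positions: p1 p2 1 p4 0 1 1
p1 (pos 1,3,5,7): XOR of data positions = 1⊕0⊕1 = 0
p2 (pos 2,3,6,7): XOR of data positions = 1⊕1⊕1 = 1
p4 (pos 4,5,6,7): XOR of data positions = 0⊕1⊕1 = 0
Codeword: 0110011

0110011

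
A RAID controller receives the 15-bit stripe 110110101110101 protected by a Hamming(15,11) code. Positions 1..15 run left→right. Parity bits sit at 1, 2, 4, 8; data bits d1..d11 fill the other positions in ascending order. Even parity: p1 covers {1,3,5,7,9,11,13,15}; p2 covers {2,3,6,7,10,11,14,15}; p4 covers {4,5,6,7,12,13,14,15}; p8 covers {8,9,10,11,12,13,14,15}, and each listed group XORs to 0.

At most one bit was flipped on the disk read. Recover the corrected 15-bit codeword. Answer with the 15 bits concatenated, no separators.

110110101110100

s1 (pos 1,3,5,7,9,11,13,15): 1⊕0⊕1⊕1⊕1⊕1⊕1⊕1 = 1
s2 (pos 2,3,6,7,10,11,14,15): 1⊕0⊕0⊕1⊕1⊕1⊕0⊕1 = 1
s4 (pos 4,5,6,7,12,13,14,15): 1⊕1⊕0⊕1⊕0⊕1⊕0⊕1 = 1
s8 (pos 8,9,10,11,12,13,14,15): 0⊕1⊕1⊕1⊕0⊕1⊕0⊕1 = 1
Syndrome s8…s1 = 1111 → error at position 15.
Flip position 15: 110110101110101 → 110110101110100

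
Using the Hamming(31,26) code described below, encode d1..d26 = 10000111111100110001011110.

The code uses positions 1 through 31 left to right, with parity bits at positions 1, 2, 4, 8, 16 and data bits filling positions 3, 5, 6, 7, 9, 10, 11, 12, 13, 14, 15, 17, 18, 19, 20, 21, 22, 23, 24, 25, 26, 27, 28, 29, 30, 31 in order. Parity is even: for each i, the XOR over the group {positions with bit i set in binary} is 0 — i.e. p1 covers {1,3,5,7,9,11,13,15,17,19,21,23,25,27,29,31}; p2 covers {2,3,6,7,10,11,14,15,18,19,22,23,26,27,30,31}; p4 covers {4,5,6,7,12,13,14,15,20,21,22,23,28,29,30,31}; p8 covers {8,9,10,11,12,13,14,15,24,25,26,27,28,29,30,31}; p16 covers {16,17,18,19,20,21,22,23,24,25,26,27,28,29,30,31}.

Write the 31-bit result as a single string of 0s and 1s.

Place data at non-parity positions: p1 p2 1 p4 0 0 0 p8 0 1 1 1 1 1 1 p16 1 0 0 1 1 0 0 0 1 0 1 1 1 1 0
p1 (pos 1,3,5,7,9,11,13,15,17,19,21,23,25,27,29,31): XOR of data positions = 1⊕0⊕0⊕0⊕1⊕1⊕1⊕1⊕0⊕1⊕0⊕1⊕1⊕1⊕0 = 1
p2 (pos 2,3,6,7,10,11,14,15,18,19,22,23,26,27,30,31): XOR of data positions = 1⊕0⊕0⊕1⊕1⊕1⊕1⊕0⊕0⊕0⊕0⊕0⊕1⊕1⊕0 = 1
p4 (pos 4,5,6,7,12,13,14,15,20,21,22,23,28,29,30,31): XOR of data positions = 0⊕0⊕0⊕1⊕1⊕1⊕1⊕1⊕1⊕0⊕0⊕1⊕1⊕1⊕0 = 1
p8 (pos 8,9,10,11,12,13,14,15,24,25,26,27,28,29,30,31): XOR of data positions = 0⊕1⊕1⊕1⊕1⊕1⊕1⊕0⊕1⊕0⊕1⊕1⊕1⊕1⊕0 = 1
p16 (pos 16,17,18,19,20,21,22,23,24,25,26,27,28,29,30,31): XOR of data positions = 1⊕0⊕0⊕1⊕1⊕0⊕0⊕0⊕1⊕0⊕1⊕1⊕1⊕1⊕0 = 0
Codeword: 1111000101111110100110001011110

1111000101111110100110001011110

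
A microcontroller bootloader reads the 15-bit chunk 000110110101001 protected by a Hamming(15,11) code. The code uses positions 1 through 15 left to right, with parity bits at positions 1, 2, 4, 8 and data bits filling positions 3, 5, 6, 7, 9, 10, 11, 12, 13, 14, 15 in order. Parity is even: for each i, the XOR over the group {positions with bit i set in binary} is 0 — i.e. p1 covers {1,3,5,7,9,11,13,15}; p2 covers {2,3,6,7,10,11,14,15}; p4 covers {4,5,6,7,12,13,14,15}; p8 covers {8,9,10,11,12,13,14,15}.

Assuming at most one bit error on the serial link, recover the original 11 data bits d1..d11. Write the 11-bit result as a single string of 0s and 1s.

s1 (pos 1,3,5,7,9,11,13,15): 0⊕0⊕1⊕1⊕0⊕0⊕0⊕1 = 1
s2 (pos 2,3,6,7,10,11,14,15): 0⊕0⊕0⊕1⊕1⊕0⊕0⊕1 = 1
s4 (pos 4,5,6,7,12,13,14,15): 1⊕1⊕0⊕1⊕1⊕0⊕0⊕1 = 1
s8 (pos 8,9,10,11,12,13,14,15): 1⊕0⊕1⊕0⊕1⊕0⊕0⊕1 = 0
Syndrome s8…s1 = 0111 → error at position 7.
Flip position 7: 000110110101001 → 000110010101001
Read data bits from positions 3,5,6,7,9,10,11,12,13,14,15: 01000101001

01000101001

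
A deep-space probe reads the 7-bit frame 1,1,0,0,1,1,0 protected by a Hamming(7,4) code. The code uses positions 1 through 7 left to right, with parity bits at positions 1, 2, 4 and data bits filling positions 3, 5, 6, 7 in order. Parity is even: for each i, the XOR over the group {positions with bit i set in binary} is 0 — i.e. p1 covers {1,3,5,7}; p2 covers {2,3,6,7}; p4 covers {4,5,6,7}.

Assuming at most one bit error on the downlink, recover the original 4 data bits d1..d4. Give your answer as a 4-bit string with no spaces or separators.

0110

s1 (pos 1,3,5,7): 1⊕0⊕1⊕0 = 0
s2 (pos 2,3,6,7): 1⊕0⊕1⊕0 = 0
s4 (pos 4,5,6,7): 0⊕1⊕1⊕0 = 0
Syndrome s4…s1 = 000 → no error.
Read data bits from positions 3,5,6,7: 0110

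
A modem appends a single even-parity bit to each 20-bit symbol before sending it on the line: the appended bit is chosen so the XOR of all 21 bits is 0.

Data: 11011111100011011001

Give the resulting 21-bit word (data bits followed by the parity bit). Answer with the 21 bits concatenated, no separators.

110111111000110110011

XOR of the 20 data bits: 1⊕1⊕0⊕1⊕1⊕1⊕1⊕1⊕1⊕0⊕0⊕0⊕1⊕1⊕0⊕1⊕1⊕0⊕0⊕1 = 1
Parity bit = 1 (so all 21 bits XOR to 0).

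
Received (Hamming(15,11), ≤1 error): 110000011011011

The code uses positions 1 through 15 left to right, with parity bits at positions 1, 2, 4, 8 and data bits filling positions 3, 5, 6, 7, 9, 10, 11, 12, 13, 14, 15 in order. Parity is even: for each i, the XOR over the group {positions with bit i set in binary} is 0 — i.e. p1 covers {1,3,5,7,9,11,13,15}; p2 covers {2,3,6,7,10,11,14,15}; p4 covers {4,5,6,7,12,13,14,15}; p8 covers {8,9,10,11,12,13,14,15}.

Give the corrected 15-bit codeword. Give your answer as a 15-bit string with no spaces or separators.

s1 (pos 1,3,5,7,9,11,13,15): 1⊕0⊕0⊕0⊕1⊕1⊕0⊕1 = 0
s2 (pos 2,3,6,7,10,11,14,15): 1⊕0⊕0⊕0⊕0⊕1⊕1⊕1 = 0
s4 (pos 4,5,6,7,12,13,14,15): 0⊕0⊕0⊕0⊕1⊕0⊕1⊕1 = 1
s8 (pos 8,9,10,11,12,13,14,15): 1⊕1⊕0⊕1⊕1⊕0⊕1⊕1 = 0
Syndrome s8…s1 = 0100 → error at position 4.
Flip position 4: 110000011011011 → 110100011011011

110100011011011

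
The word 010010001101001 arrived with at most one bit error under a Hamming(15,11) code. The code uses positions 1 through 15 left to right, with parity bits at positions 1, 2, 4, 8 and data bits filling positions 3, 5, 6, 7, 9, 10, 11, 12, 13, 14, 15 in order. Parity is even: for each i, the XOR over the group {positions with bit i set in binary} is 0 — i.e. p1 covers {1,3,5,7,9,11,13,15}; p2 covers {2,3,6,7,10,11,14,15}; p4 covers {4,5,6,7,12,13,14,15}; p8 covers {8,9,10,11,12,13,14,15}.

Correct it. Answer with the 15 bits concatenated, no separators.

s1 (pos 1,3,5,7,9,11,13,15): 0⊕0⊕1⊕0⊕1⊕0⊕0⊕1 = 1
s2 (pos 2,3,6,7,10,11,14,15): 1⊕0⊕0⊕0⊕1⊕0⊕0⊕1 = 1
s4 (pos 4,5,6,7,12,13,14,15): 0⊕1⊕0⊕0⊕1⊕0⊕0⊕1 = 1
s8 (pos 8,9,10,11,12,13,14,15): 0⊕1⊕1⊕0⊕1⊕0⊕0⊕1 = 0
Syndrome s8…s1 = 0111 → error at position 7.
Flip position 7: 010010001101001 → 010010101101001

010010101101001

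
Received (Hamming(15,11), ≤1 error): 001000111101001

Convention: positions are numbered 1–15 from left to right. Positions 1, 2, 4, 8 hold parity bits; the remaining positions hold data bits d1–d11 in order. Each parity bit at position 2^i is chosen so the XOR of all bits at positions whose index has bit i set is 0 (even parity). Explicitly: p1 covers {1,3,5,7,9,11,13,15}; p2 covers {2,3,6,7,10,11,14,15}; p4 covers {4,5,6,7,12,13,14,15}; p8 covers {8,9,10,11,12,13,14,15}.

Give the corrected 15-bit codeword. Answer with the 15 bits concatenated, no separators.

s1 (pos 1,3,5,7,9,11,13,15): 0⊕1⊕0⊕1⊕1⊕0⊕0⊕1 = 0
s2 (pos 2,3,6,7,10,11,14,15): 0⊕1⊕0⊕1⊕1⊕0⊕0⊕1 = 0
s4 (pos 4,5,6,7,12,13,14,15): 0⊕0⊕0⊕1⊕1⊕0⊕0⊕1 = 1
s8 (pos 8,9,10,11,12,13,14,15): 1⊕1⊕1⊕0⊕1⊕0⊕0⊕1 = 1
Syndrome s8…s1 = 1100 → error at position 12.
Flip position 12: 001000111101001 → 001000111100001

001000111100001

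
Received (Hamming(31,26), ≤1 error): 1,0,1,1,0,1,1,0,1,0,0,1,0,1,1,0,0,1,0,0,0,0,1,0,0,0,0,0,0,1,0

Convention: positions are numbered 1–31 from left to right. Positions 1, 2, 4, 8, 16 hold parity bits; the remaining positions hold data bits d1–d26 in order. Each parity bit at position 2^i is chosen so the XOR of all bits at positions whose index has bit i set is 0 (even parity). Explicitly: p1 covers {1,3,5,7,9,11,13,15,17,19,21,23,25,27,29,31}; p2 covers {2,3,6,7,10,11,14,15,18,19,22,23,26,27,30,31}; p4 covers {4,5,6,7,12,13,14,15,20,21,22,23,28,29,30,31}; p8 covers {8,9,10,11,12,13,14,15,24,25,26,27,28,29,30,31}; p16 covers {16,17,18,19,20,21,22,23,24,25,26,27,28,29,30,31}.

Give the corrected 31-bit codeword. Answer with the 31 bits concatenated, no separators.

1011011010010110010000110000010

s1 (pos 1,3,5,7,9,11,13,15,17,19,21,23,25,27,29,31): 1⊕1⊕0⊕1⊕1⊕0⊕0⊕1⊕0⊕0⊕0⊕1⊕0⊕0⊕0⊕0 = 0
s2 (pos 2,3,6,7,10,11,14,15,18,19,22,23,26,27,30,31): 0⊕1⊕1⊕1⊕0⊕0⊕1⊕1⊕1⊕0⊕0⊕1⊕0⊕0⊕1⊕0 = 0
s4 (pos 4,5,6,7,12,13,14,15,20,21,22,23,28,29,30,31): 1⊕0⊕1⊕1⊕1⊕0⊕1⊕1⊕0⊕0⊕0⊕1⊕0⊕0⊕1⊕0 = 0
s8 (pos 8,9,10,11,12,13,14,15,24,25,26,27,28,29,30,31): 0⊕1⊕0⊕0⊕1⊕0⊕1⊕1⊕0⊕0⊕0⊕0⊕0⊕0⊕1⊕0 = 1
s16 (pos 16,17,18,19,20,21,22,23,24,25,26,27,28,29,30,31): 0⊕0⊕1⊕0⊕0⊕0⊕0⊕1⊕0⊕0⊕0⊕0⊕0⊕0⊕1⊕0 = 1
Syndrome s16…s1 = 11000 → error at position 24.
Flip position 24: 1011011010010110010000100000010 → 1011011010010110010000110000010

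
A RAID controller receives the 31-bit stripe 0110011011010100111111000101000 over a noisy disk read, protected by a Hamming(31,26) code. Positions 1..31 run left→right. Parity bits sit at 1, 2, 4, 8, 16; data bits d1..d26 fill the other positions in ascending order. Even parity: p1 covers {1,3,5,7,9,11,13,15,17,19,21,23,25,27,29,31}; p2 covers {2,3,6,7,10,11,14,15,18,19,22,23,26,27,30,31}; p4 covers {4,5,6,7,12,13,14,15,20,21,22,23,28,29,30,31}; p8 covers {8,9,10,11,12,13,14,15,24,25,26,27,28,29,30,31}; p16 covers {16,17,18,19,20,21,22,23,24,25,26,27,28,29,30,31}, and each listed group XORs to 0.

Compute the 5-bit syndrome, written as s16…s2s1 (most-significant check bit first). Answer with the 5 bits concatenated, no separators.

00000

s1 (pos 1,3,5,7,9,11,13,15,17,19,21,23,25,27,29,31): 0⊕1⊕0⊕1⊕1⊕0⊕0⊕0⊕1⊕1⊕1⊕0⊕0⊕0⊕0⊕0 = 0
s2 (pos 2,3,6,7,10,11,14,15,18,19,22,23,26,27,30,31): 1⊕1⊕1⊕1⊕1⊕0⊕1⊕0⊕1⊕1⊕1⊕0⊕1⊕0⊕0⊕0 = 0
s4 (pos 4,5,6,7,12,13,14,15,20,21,22,23,28,29,30,31): 0⊕0⊕1⊕1⊕1⊕0⊕1⊕0⊕1⊕1⊕1⊕0⊕1⊕0⊕0⊕0 = 0
s8 (pos 8,9,10,11,12,13,14,15,24,25,26,27,28,29,30,31): 0⊕1⊕1⊕0⊕1⊕0⊕1⊕0⊕0⊕0⊕1⊕0⊕1⊕0⊕0⊕0 = 0
s16 (pos 16,17,18,19,20,21,22,23,24,25,26,27,28,29,30,31): 0⊕1⊕1⊕1⊕1⊕1⊕1⊕0⊕0⊕0⊕1⊕0⊕1⊕0⊕0⊕0 = 0
Syndrome s16…s1 = 00000 → no error.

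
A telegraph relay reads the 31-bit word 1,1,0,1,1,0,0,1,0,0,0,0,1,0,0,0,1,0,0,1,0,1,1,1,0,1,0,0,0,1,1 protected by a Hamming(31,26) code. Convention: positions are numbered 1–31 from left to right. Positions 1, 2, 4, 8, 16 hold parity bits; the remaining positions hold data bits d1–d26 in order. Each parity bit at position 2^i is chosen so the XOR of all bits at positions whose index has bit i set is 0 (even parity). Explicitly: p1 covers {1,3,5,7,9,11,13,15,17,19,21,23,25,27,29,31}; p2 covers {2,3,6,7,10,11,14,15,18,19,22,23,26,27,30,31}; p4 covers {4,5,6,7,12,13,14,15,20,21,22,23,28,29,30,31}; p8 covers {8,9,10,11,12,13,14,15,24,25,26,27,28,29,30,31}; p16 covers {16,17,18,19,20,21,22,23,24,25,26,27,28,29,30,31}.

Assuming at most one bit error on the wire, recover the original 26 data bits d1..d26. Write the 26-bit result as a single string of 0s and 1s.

01000000100100101110100011

s1 (pos 1,3,5,7,9,11,13,15,17,19,21,23,25,27,29,31): 1⊕0⊕1⊕0⊕0⊕0⊕1⊕0⊕1⊕0⊕0⊕1⊕0⊕0⊕0⊕1 = 0
s2 (pos 2,3,6,7,10,11,14,15,18,19,22,23,26,27,30,31): 1⊕0⊕0⊕0⊕0⊕0⊕0⊕0⊕0⊕0⊕1⊕1⊕1⊕0⊕1⊕1 = 0
s4 (pos 4,5,6,7,12,13,14,15,20,21,22,23,28,29,30,31): 1⊕1⊕0⊕0⊕0⊕1⊕0⊕0⊕1⊕0⊕1⊕1⊕0⊕0⊕1⊕1 = 0
s8 (pos 8,9,10,11,12,13,14,15,24,25,26,27,28,29,30,31): 1⊕0⊕0⊕0⊕0⊕1⊕0⊕0⊕1⊕0⊕1⊕0⊕0⊕0⊕1⊕1 = 0
s16 (pos 16,17,18,19,20,21,22,23,24,25,26,27,28,29,30,31): 0⊕1⊕0⊕0⊕1⊕0⊕1⊕1⊕1⊕0⊕1⊕0⊕0⊕0⊕1⊕1 = 0
Syndrome s16…s1 = 00000 → no error.
Read data bits from positions 3,5,6,7,9,10,11,12,13,14,15,17,18,19,20,21,22,23,24,25,26,27,28,29,30,31: 01000000100100101110100011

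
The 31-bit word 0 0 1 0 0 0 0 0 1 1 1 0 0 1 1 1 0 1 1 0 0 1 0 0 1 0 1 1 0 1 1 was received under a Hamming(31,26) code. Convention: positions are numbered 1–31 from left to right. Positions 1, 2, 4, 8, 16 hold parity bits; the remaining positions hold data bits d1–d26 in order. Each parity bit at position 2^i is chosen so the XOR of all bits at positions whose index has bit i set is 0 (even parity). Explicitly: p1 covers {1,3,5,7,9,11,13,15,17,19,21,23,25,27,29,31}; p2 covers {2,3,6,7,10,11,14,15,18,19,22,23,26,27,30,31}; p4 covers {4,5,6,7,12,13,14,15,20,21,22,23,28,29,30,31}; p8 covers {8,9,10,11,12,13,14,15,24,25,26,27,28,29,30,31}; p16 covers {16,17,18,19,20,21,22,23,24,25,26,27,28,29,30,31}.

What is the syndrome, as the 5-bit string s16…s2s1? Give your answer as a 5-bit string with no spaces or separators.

s1 (pos 1,3,5,7,9,11,13,15,17,19,21,23,25,27,29,31): 0⊕1⊕0⊕0⊕1⊕1⊕0⊕1⊕0⊕1⊕0⊕0⊕1⊕1⊕0⊕1 = 0
s2 (pos 2,3,6,7,10,11,14,15,18,19,22,23,26,27,30,31): 0⊕1⊕0⊕0⊕1⊕1⊕1⊕1⊕1⊕1⊕1⊕0⊕0⊕1⊕1⊕1 = 1
s4 (pos 4,5,6,7,12,13,14,15,20,21,22,23,28,29,30,31): 0⊕0⊕0⊕0⊕0⊕0⊕1⊕1⊕0⊕0⊕1⊕0⊕1⊕0⊕1⊕1 = 0
s8 (pos 8,9,10,11,12,13,14,15,24,25,26,27,28,29,30,31): 0⊕1⊕1⊕1⊕0⊕0⊕1⊕1⊕0⊕1⊕0⊕1⊕1⊕0⊕1⊕1 = 0
s16 (pos 16,17,18,19,20,21,22,23,24,25,26,27,28,29,30,31): 1⊕0⊕1⊕1⊕0⊕0⊕1⊕0⊕0⊕1⊕0⊕1⊕1⊕0⊕1⊕1 = 1
Syndrome s16…s1 = 10010 → error at position 18.

10010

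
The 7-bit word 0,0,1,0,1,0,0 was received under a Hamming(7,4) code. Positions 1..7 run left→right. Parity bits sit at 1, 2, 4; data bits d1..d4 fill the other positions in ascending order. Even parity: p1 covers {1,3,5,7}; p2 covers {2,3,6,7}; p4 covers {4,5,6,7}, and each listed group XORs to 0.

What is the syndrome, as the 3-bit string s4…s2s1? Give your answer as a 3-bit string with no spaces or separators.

110

s1 (pos 1,3,5,7): 0⊕1⊕1⊕0 = 0
s2 (pos 2,3,6,7): 0⊕1⊕0⊕0 = 1
s4 (pos 4,5,6,7): 0⊕1⊕0⊕0 = 1
Syndrome s4…s1 = 110 → error at position 6.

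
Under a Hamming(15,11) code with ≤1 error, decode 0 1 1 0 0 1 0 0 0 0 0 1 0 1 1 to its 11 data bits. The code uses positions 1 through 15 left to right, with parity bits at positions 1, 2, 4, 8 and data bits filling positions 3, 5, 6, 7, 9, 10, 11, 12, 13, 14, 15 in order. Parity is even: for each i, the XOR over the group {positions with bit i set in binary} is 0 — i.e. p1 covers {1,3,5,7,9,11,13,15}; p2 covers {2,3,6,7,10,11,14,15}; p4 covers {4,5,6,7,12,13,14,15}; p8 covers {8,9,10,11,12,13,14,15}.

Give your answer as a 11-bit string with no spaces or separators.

10100101011

s1 (pos 1,3,5,7,9,11,13,15): 0⊕1⊕0⊕0⊕0⊕0⊕0⊕1 = 0
s2 (pos 2,3,6,7,10,11,14,15): 1⊕1⊕1⊕0⊕0⊕0⊕1⊕1 = 1
s4 (pos 4,5,6,7,12,13,14,15): 0⊕0⊕1⊕0⊕1⊕0⊕1⊕1 = 0
s8 (pos 8,9,10,11,12,13,14,15): 0⊕0⊕0⊕0⊕1⊕0⊕1⊕1 = 1
Syndrome s8…s1 = 1010 → error at position 10.
Flip position 10: 011001000001011 → 011001000101011
Read data bits from positions 3,5,6,7,9,10,11,12,13,14,15: 10100101011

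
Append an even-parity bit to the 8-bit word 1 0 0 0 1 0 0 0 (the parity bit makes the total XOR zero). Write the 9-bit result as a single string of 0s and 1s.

XOR of the 8 data bits: 1⊕0⊕0⊕0⊕1⊕0⊕0⊕0 = 0
Parity bit = 0 (so all 9 bits XOR to 0).

100010000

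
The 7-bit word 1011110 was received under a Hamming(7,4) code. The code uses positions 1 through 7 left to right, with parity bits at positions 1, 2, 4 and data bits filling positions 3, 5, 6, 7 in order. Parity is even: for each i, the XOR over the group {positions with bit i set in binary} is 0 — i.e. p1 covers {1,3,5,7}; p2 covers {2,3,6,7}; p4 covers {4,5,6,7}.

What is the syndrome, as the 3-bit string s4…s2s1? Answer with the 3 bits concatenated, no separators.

101

s1 (pos 1,3,5,7): 1⊕1⊕1⊕0 = 1
s2 (pos 2,3,6,7): 0⊕1⊕1⊕0 = 0
s4 (pos 4,5,6,7): 1⊕1⊕1⊕0 = 1
Syndrome s4…s1 = 101 → error at position 5.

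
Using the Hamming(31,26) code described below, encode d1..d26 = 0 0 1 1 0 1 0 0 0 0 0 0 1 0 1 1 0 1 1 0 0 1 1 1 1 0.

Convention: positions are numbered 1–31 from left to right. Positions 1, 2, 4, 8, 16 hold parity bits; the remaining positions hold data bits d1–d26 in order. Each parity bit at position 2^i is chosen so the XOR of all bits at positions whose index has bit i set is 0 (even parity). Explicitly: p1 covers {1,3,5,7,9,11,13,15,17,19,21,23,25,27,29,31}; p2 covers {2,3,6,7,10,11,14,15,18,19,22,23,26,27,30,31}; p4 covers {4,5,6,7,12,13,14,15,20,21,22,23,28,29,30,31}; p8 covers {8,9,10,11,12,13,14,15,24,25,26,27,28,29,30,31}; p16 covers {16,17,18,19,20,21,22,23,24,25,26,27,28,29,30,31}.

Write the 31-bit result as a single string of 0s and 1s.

1100011001000001010110110011110

Place data at non-parity positions: p1 p2 0 p4 0 1 1 p8 0 1 0 0 0 0 0 p16 0 1 0 1 1 0 1 1 0 0 1 1 1 1 0
p1 (pos 1,3,5,7,9,11,13,15,17,19,21,23,25,27,29,31): XOR of data positions = 0⊕0⊕1⊕0⊕0⊕0⊕0⊕0⊕0⊕1⊕1⊕0⊕1⊕1⊕0 = 1
p2 (pos 2,3,6,7,10,11,14,15,18,19,22,23,26,27,30,31): XOR of data positions = 0⊕1⊕1⊕1⊕0⊕0⊕0⊕1⊕0⊕0⊕1⊕0⊕1⊕1⊕0 = 1
p4 (pos 4,5,6,7,12,13,14,15,20,21,22,23,28,29,30,31): XOR of data positions = 0⊕1⊕1⊕0⊕0⊕0⊕0⊕1⊕1⊕0⊕1⊕1⊕1⊕1⊕0 = 0
p8 (pos 8,9,10,11,12,13,14,15,24,25,26,27,28,29,30,31): XOR of data positions = 0⊕1⊕0⊕0⊕0⊕0⊕0⊕1⊕0⊕0⊕1⊕1⊕1⊕1⊕0 = 0
p16 (pos 16,17,18,19,20,21,22,23,24,25,26,27,28,29,30,31): XOR of data positions = 0⊕1⊕0⊕1⊕1⊕0⊕1⊕1⊕0⊕0⊕1⊕1⊕1⊕1⊕0 = 1
Codeword: 1100011001000001010110110011110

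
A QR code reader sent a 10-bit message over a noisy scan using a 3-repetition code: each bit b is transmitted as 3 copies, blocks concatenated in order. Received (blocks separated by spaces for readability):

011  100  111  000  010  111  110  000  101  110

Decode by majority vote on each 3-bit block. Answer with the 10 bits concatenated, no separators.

Block 1 (011): 2 ones → 1
Block 2 (100): 1 one → 0
Block 3 (111): 3 ones → 1
Block 4 (000): 0 ones → 0
Block 5 (010): 1 one → 0
Block 6 (111): 3 ones → 1
Block 7 (110): 2 ones → 1
Block 8 (000): 0 ones → 0
Block 9 (101): 2 ones → 1
Block 10 (110): 2 ones → 1

1010011011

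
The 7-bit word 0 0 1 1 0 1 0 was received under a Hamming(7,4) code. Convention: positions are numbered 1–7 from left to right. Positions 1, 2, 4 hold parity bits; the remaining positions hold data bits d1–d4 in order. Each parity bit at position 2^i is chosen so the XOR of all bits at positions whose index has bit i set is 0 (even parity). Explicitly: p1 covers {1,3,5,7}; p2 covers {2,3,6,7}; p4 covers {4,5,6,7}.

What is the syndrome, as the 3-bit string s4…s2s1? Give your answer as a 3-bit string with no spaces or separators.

s1 (pos 1,3,5,7): 0⊕1⊕0⊕0 = 1
s2 (pos 2,3,6,7): 0⊕1⊕1⊕0 = 0
s4 (pos 4,5,6,7): 1⊕0⊕1⊕0 = 0
Syndrome s4…s1 = 001 → error at position 1.

001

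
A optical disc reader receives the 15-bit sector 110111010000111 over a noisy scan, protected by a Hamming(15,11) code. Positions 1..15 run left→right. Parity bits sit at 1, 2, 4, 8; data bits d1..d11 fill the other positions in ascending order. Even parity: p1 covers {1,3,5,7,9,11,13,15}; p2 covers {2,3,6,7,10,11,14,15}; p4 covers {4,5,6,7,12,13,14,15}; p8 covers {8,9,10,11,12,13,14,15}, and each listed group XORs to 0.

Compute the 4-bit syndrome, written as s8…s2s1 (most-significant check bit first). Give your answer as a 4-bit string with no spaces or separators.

0000

s1 (pos 1,3,5,7,9,11,13,15): 1⊕0⊕1⊕0⊕0⊕0⊕1⊕1 = 0
s2 (pos 2,3,6,7,10,11,14,15): 1⊕0⊕1⊕0⊕0⊕0⊕1⊕1 = 0
s4 (pos 4,5,6,7,12,13,14,15): 1⊕1⊕1⊕0⊕0⊕1⊕1⊕1 = 0
s8 (pos 8,9,10,11,12,13,14,15): 1⊕0⊕0⊕0⊕0⊕1⊕1⊕1 = 0
Syndrome s8…s1 = 0000 → no error.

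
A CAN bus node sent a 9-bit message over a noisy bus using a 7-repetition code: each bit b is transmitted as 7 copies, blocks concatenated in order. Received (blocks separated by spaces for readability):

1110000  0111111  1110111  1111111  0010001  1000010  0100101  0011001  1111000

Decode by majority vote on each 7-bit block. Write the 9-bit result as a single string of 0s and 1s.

011100001

Block 1 (1110000): 3 ones → 0
Block 2 (0111111): 6 ones → 1
Block 3 (1110111): 6 ones → 1
Block 4 (1111111): 7 ones → 1
Block 5 (0010001): 2 ones → 0
Block 6 (1000010): 2 ones → 0
Block 7 (0100101): 3 ones → 0
Block 8 (0011001): 3 ones → 0
Block 9 (1111000): 4 ones → 1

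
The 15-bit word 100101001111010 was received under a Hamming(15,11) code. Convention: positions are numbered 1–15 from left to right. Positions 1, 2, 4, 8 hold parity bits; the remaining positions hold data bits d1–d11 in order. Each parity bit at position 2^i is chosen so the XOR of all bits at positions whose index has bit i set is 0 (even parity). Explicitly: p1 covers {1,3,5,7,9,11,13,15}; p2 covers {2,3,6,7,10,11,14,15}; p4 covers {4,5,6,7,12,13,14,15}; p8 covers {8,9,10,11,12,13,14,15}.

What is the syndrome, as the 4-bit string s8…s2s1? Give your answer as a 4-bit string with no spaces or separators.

1001

s1 (pos 1,3,5,7,9,11,13,15): 1⊕0⊕0⊕0⊕1⊕1⊕0⊕0 = 1
s2 (pos 2,3,6,7,10,11,14,15): 0⊕0⊕1⊕0⊕1⊕1⊕1⊕0 = 0
s4 (pos 4,5,6,7,12,13,14,15): 1⊕0⊕1⊕0⊕1⊕0⊕1⊕0 = 0
s8 (pos 8,9,10,11,12,13,14,15): 0⊕1⊕1⊕1⊕1⊕0⊕1⊕0 = 1
Syndrome s8…s1 = 1001 → error at position 9.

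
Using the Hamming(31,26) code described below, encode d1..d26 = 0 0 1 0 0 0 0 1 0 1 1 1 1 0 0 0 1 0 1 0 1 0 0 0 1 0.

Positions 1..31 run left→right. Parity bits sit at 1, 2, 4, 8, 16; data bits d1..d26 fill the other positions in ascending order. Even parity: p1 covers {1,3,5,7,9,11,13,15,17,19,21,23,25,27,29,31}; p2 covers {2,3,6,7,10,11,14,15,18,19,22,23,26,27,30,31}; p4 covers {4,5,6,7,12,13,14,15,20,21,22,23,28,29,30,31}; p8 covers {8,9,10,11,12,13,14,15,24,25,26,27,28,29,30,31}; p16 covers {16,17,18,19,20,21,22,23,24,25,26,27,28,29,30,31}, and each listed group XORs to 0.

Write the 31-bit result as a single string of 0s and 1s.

Place data at non-parity positions: p1 p2 0 p4 0 1 0 p8 0 0 0 1 0 1 1 p16 1 1 0 0 0 1 0 1 0 1 0 0 0 1 0
p1 (pos 1,3,5,7,9,11,13,15,17,19,21,23,25,27,29,31): XOR of data positions = 0⊕0⊕0⊕0⊕0⊕0⊕1⊕1⊕0⊕0⊕0⊕0⊕0⊕0⊕0 = 0
p2 (pos 2,3,6,7,10,11,14,15,18,19,22,23,26,27,30,31): XOR of data positions = 0⊕1⊕0⊕0⊕0⊕1⊕1⊕1⊕0⊕1⊕0⊕1⊕0⊕1⊕0 = 1
p4 (pos 4,5,6,7,12,13,14,15,20,21,22,23,28,29,30,31): XOR of data positions = 0⊕1⊕0⊕1⊕0⊕1⊕1⊕0⊕0⊕1⊕0⊕0⊕0⊕1⊕0 = 0
p8 (pos 8,9,10,11,12,13,14,15,24,25,26,27,28,29,30,31): XOR of data positions = 0⊕0⊕0⊕1⊕0⊕1⊕1⊕1⊕0⊕1⊕0⊕0⊕0⊕1⊕0 = 0
p16 (pos 16,17,18,19,20,21,22,23,24,25,26,27,28,29,30,31): XOR of data positions = 1⊕1⊕0⊕0⊕0⊕1⊕0⊕1⊕0⊕1⊕0⊕0⊕0⊕1⊕0 = 0
Codeword: 0100010000010110110001010100010

0100010000010110110001010100010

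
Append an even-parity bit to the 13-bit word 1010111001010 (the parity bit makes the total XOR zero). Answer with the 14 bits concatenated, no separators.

XOR of the 13 data bits: 1⊕0⊕1⊕0⊕1⊕1⊕1⊕0⊕0⊕1⊕0⊕1⊕0 = 1
Parity bit = 1 (so all 14 bits XOR to 0).

10101110010101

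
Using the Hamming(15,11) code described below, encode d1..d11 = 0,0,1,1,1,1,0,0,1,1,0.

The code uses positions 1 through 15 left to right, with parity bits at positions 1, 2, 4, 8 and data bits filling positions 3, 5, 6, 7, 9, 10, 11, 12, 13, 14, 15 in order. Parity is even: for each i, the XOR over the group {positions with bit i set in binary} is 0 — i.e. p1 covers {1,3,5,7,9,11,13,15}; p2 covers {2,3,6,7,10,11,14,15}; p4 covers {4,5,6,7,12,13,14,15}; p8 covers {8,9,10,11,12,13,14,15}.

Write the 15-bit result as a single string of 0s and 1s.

100001101100110

Place data at non-parity positions: p1 p2 0 p4 0 1 1 p8 1 1 0 0 1 1 0
p1 (pos 1,3,5,7,9,11,13,15): XOR of data positions = 0⊕0⊕1⊕1⊕0⊕1⊕0 = 1
p2 (pos 2,3,6,7,10,11,14,15): XOR of data positions = 0⊕1⊕1⊕1⊕0⊕1⊕0 = 0
p4 (pos 4,5,6,7,12,13,14,15): XOR of data positions = 0⊕1⊕1⊕0⊕1⊕1⊕0 = 0
p8 (pos 8,9,10,11,12,13,14,15): XOR of data positions = 1⊕1⊕0⊕0⊕1⊕1⊕0 = 0
Codeword: 100001101100110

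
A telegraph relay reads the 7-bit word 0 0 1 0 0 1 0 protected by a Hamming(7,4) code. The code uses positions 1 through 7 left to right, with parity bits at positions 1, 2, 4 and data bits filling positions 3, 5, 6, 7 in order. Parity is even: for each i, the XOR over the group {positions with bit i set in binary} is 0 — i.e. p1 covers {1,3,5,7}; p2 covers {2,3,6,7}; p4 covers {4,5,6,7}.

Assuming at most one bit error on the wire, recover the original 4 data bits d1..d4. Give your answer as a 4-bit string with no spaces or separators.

s1 (pos 1,3,5,7): 0⊕1⊕0⊕0 = 1
s2 (pos 2,3,6,7): 0⊕1⊕1⊕0 = 0
s4 (pos 4,5,6,7): 0⊕0⊕1⊕0 = 1
Syndrome s4…s1 = 101 → error at position 5.
Flip position 5: 0010010 → 0010110
Read data bits from positions 3,5,6,7: 1110

1110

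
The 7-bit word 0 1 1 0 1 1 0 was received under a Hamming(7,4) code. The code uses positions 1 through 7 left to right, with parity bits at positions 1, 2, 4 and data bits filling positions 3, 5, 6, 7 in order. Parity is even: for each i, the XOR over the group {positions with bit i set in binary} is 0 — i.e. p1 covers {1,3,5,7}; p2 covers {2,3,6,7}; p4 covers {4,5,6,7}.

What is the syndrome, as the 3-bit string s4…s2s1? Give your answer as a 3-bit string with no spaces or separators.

010

s1 (pos 1,3,5,7): 0⊕1⊕1⊕0 = 0
s2 (pos 2,3,6,7): 1⊕1⊕1⊕0 = 1
s4 (pos 4,5,6,7): 0⊕1⊕1⊕0 = 0
Syndrome s4…s1 = 010 → error at position 2.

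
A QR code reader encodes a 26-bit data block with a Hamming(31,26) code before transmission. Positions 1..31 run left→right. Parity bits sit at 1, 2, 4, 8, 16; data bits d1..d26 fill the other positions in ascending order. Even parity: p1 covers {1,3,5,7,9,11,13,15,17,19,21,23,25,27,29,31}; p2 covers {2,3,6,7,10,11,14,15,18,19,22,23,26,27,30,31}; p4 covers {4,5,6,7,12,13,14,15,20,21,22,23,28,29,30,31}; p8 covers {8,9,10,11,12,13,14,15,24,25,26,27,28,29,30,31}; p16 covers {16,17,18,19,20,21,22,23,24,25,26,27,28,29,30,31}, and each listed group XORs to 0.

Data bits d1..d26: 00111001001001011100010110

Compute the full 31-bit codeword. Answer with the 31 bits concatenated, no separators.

0001011010010011001011100010110

Place data at non-parity positions: p1 p2 0 p4 0 1 1 p8 1 0 0 1 0 0 1 p16 0 0 1 0 1 1 1 0 0 0 1 0 1 1 0
p1 (pos 1,3,5,7,9,11,13,15,17,19,21,23,25,27,29,31): XOR of data positions = 0⊕0⊕1⊕1⊕0⊕0⊕1⊕0⊕1⊕1⊕1⊕0⊕1⊕1⊕0 = 0
p2 (pos 2,3,6,7,10,11,14,15,18,19,22,23,26,27,30,31): XOR of data positions = 0⊕1⊕1⊕0⊕0⊕0⊕1⊕0⊕1⊕1⊕1⊕0⊕1⊕1⊕0 = 0
p4 (pos 4,5,6,7,12,13,14,15,20,21,22,23,28,29,30,31): XOR of data positions = 0⊕1⊕1⊕1⊕0⊕0⊕1⊕0⊕1⊕1⊕1⊕0⊕1⊕1⊕0 = 1
p8 (pos 8,9,10,11,12,13,14,15,24,25,26,27,28,29,30,31): XOR of data positions = 1⊕0⊕0⊕1⊕0⊕0⊕1⊕0⊕0⊕0⊕1⊕0⊕1⊕1⊕0 = 0
p16 (pos 16,17,18,19,20,21,22,23,24,25,26,27,28,29,30,31): XOR of data positions = 0⊕0⊕1⊕0⊕1⊕1⊕1⊕0⊕0⊕0⊕1⊕0⊕1⊕1⊕0 = 1
Codeword: 0001011010010011001011100010110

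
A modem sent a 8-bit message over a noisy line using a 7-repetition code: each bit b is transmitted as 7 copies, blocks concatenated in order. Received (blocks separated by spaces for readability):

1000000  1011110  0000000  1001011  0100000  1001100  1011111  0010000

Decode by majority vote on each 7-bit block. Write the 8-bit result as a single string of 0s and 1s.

Block 1 (1000000): 1 one → 0
Block 2 (1011110): 5 ones → 1
Block 3 (0000000): 0 ones → 0
Block 4 (1001011): 4 ones → 1
Block 5 (0100000): 1 one → 0
Block 6 (1001100): 3 ones → 0
Block 7 (1011111): 6 ones → 1
Block 8 (0010000): 1 one → 0

01010010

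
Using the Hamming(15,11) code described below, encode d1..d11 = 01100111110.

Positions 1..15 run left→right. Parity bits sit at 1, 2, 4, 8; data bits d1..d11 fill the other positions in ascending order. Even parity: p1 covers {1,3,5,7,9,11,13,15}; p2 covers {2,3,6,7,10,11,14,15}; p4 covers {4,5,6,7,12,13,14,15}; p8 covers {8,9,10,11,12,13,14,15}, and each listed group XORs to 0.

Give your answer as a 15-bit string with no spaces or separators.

100111010111110

Place data at non-parity positions: p1 p2 0 p4 1 1 0 p8 0 1 1 1 1 1 0
p1 (pos 1,3,5,7,9,11,13,15): XOR of data positions = 0⊕1⊕0⊕0⊕1⊕1⊕0 = 1
p2 (pos 2,3,6,7,10,11,14,15): XOR of data positions = 0⊕1⊕0⊕1⊕1⊕1⊕0 = 0
p4 (pos 4,5,6,7,12,13,14,15): XOR of data positions = 1⊕1⊕0⊕1⊕1⊕1⊕0 = 1
p8 (pos 8,9,10,11,12,13,14,15): XOR of data positions = 0⊕1⊕1⊕1⊕1⊕1⊕0 = 1
Codeword: 100111010111110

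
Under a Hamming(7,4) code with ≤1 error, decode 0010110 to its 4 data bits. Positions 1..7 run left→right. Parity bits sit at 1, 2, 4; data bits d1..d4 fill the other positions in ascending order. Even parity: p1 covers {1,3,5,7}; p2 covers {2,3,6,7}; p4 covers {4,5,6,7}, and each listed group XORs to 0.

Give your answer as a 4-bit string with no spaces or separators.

s1 (pos 1,3,5,7): 0⊕1⊕1⊕0 = 0
s2 (pos 2,3,6,7): 0⊕1⊕1⊕0 = 0
s4 (pos 4,5,6,7): 0⊕1⊕1⊕0 = 0
Syndrome s4…s1 = 000 → no error.
Read data bits from positions 3,5,6,7: 1110

1110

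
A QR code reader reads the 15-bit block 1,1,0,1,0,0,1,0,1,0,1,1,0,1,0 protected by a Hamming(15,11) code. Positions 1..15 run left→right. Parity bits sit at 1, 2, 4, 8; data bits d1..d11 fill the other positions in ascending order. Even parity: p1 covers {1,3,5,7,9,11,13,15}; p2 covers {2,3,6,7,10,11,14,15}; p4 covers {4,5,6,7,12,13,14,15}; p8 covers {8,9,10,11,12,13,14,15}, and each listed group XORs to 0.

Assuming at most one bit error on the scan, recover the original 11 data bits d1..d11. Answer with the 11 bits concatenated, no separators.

s1 (pos 1,3,5,7,9,11,13,15): 1⊕0⊕0⊕1⊕1⊕1⊕0⊕0 = 0
s2 (pos 2,3,6,7,10,11,14,15): 1⊕0⊕0⊕1⊕0⊕1⊕1⊕0 = 0
s4 (pos 4,5,6,7,12,13,14,15): 1⊕0⊕0⊕1⊕1⊕0⊕1⊕0 = 0
s8 (pos 8,9,10,11,12,13,14,15): 0⊕1⊕0⊕1⊕1⊕0⊕1⊕0 = 0
Syndrome s8…s1 = 0000 → no error.
Read data bits from positions 3,5,6,7,9,10,11,12,13,14,15: 00011011010

00011011010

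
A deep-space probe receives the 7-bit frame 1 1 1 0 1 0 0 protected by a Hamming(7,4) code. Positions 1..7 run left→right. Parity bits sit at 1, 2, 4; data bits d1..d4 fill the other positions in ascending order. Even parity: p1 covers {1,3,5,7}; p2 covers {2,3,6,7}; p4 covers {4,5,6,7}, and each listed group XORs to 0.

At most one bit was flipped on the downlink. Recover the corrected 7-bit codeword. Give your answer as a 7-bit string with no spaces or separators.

s1 (pos 1,3,5,7): 1⊕1⊕1⊕0 = 1
s2 (pos 2,3,6,7): 1⊕1⊕0⊕0 = 0
s4 (pos 4,5,6,7): 0⊕1⊕0⊕0 = 1
Syndrome s4…s1 = 101 → error at position 5.
Flip position 5: 1110100 → 1110000

1110000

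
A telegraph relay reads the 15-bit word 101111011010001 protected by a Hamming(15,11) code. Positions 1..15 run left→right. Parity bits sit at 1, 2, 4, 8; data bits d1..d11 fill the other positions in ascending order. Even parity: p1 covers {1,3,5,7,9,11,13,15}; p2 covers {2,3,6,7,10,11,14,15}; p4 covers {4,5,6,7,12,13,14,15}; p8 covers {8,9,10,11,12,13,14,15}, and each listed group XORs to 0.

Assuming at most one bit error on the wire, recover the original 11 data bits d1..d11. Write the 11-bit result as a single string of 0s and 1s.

s1 (pos 1,3,5,7,9,11,13,15): 1⊕1⊕1⊕0⊕1⊕1⊕0⊕1 = 0
s2 (pos 2,3,6,7,10,11,14,15): 0⊕1⊕1⊕0⊕0⊕1⊕0⊕1 = 0
s4 (pos 4,5,6,7,12,13,14,15): 1⊕1⊕1⊕0⊕0⊕0⊕0⊕1 = 0
s8 (pos 8,9,10,11,12,13,14,15): 1⊕1⊕0⊕1⊕0⊕0⊕0⊕1 = 0
Syndrome s8…s1 = 0000 → no error.
Read data bits from positions 3,5,6,7,9,10,11,12,13,14,15: 11101010001

11101010001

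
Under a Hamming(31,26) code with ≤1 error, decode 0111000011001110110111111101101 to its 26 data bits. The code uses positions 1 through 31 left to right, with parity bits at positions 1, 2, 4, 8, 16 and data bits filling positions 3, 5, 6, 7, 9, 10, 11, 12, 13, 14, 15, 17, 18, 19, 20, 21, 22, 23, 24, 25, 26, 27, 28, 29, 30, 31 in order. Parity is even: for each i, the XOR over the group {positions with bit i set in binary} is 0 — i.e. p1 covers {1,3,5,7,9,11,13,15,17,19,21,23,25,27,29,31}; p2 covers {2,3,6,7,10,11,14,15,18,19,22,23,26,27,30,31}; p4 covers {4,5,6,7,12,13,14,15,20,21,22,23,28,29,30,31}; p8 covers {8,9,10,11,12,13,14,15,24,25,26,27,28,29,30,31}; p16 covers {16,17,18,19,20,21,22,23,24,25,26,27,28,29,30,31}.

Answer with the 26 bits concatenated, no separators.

10001101111110111111101101

s1 (pos 1,3,5,7,9,11,13,15,17,19,21,23,25,27,29,31): 0⊕1⊕0⊕0⊕1⊕0⊕1⊕1⊕1⊕0⊕1⊕1⊕1⊕0⊕1⊕1 = 0
s2 (pos 2,3,6,7,10,11,14,15,18,19,22,23,26,27,30,31): 1⊕1⊕0⊕0⊕1⊕0⊕1⊕1⊕1⊕0⊕1⊕1⊕1⊕0⊕0⊕1 = 0
s4 (pos 4,5,6,7,12,13,14,15,20,21,22,23,28,29,30,31): 1⊕0⊕0⊕0⊕0⊕1⊕1⊕1⊕1⊕1⊕1⊕1⊕1⊕1⊕0⊕1 = 1
s8 (pos 8,9,10,11,12,13,14,15,24,25,26,27,28,29,30,31): 0⊕1⊕1⊕0⊕0⊕1⊕1⊕1⊕1⊕1⊕1⊕0⊕1⊕1⊕0⊕1 = 1
s16 (pos 16,17,18,19,20,21,22,23,24,25,26,27,28,29,30,31): 0⊕1⊕1⊕0⊕1⊕1⊕1⊕1⊕1⊕1⊕1⊕0⊕1⊕1⊕0⊕1 = 0
Syndrome s16…s1 = 01100 → error at position 12.
Flip position 12: 0111000011001110110111111101101 → 0111000011011110110111111101101
Read data bits from positions 3,5,6,7,9,10,11,12,13,14,15,17,18,19,20,21,22,23,24,25,26,27,28,29,30,31: 10001101111110111111101101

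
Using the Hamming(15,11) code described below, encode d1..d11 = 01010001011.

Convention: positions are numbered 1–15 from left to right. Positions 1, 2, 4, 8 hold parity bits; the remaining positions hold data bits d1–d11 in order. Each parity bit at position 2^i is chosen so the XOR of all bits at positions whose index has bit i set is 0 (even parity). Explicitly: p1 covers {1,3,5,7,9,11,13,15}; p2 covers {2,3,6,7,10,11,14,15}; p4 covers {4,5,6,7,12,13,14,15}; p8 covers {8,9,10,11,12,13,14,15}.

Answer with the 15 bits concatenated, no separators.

Place data at non-parity positions: p1 p2 0 p4 1 0 1 p8 0 0 0 1 0 1 1
p1 (pos 1,3,5,7,9,11,13,15): XOR of data positions = 0⊕1⊕1⊕0⊕0⊕0⊕1 = 1
p2 (pos 2,3,6,7,10,11,14,15): XOR of data positions = 0⊕0⊕1⊕0⊕0⊕1⊕1 = 1
p4 (pos 4,5,6,7,12,13,14,15): XOR of data positions = 1⊕0⊕1⊕1⊕0⊕1⊕1 = 1
p8 (pos 8,9,10,11,12,13,14,15): XOR of data positions = 0⊕0⊕0⊕1⊕0⊕1⊕1 = 1
Codeword: 110110110001011

110110110001011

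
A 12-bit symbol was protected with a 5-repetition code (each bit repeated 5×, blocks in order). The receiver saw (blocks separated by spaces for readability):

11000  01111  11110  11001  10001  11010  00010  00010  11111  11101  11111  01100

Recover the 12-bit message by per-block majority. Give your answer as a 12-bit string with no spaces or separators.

011101001110

Block 1 (11000): 2 ones → 0
Block 2 (01111): 4 ones → 1
Block 3 (11110): 4 ones → 1
Block 4 (11001): 3 ones → 1
Block 5 (10001): 2 ones → 0
Block 6 (11010): 3 ones → 1
Block 7 (00010): 1 one → 0
Block 8 (00010): 1 one → 0
Block 9 (11111): 5 ones → 1
Block 10 (11101): 4 ones → 1
Block 11 (11111): 5 ones → 1
Block 12 (01100): 2 ones → 0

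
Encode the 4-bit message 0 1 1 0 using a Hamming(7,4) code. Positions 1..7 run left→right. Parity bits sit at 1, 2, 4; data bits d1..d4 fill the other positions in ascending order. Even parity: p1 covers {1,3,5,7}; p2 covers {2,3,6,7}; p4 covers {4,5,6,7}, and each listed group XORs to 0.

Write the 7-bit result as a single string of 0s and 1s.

1100110

Place data at non-parity positions: p1 p2 0 p4 1 1 0
p1 (pos 1,3,5,7): XOR of data positions = 0⊕1⊕0 = 1
p2 (pos 2,3,6,7): XOR of data positions = 0⊕1⊕0 = 1
p4 (pos 4,5,6,7): XOR of data positions = 1⊕1⊕0 = 0
Codeword: 1100110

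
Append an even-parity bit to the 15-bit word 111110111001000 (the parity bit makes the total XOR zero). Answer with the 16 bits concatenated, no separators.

1111101110010001

XOR of the 15 data bits: 1⊕1⊕1⊕1⊕1⊕0⊕1⊕1⊕1⊕0⊕0⊕1⊕0⊕0⊕0 = 1
Parity bit = 1 (so all 16 bits XOR to 0).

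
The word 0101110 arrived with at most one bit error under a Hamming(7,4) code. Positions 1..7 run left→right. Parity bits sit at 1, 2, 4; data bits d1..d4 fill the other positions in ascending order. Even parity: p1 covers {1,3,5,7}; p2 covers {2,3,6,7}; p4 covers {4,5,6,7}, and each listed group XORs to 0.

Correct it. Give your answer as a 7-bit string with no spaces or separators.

0101010

s1 (pos 1,3,5,7): 0⊕0⊕1⊕0 = 1
s2 (pos 2,3,6,7): 1⊕0⊕1⊕0 = 0
s4 (pos 4,5,6,7): 1⊕1⊕1⊕0 = 1
Syndrome s4…s1 = 101 → error at position 5.
Flip position 5: 0101110 → 0101010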